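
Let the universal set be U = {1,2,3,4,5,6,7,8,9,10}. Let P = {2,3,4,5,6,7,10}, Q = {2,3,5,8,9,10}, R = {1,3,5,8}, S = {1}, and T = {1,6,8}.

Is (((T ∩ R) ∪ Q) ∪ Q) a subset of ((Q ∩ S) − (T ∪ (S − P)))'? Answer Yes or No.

T ∩ R = {1,8}
(T ∩ R) ∪ Q = {1,2,3,5,8,9,10}
((T ∩ R) ∪ Q) ∪ Q = {1,2,3,5,8,9,10}
Q ∩ S = {}
S − P = {1}
T ∪ (S − P) = {1,6,8}
(Q ∩ S) − (T ∪ (S − P)) = {}
((Q ∩ S) − (T ∪ (S − P)))' = {1,2,3,4,5,6,7,8,9,10}
Every element of {1,2,3,5,8,9,10} is in {1,2,3,4,5,6,7,8,9,10}, so ((T ∩ R) ∪ Q) ∪ Q ⊆ ((Q ∩ S) − (T ∪ (S − P)))'.

Yes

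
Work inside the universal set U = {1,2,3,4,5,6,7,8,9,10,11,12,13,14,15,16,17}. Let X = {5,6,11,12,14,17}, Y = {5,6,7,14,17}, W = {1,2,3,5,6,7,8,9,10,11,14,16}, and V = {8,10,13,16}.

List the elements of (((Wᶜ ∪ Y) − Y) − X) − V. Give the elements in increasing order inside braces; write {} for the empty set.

{4,15}

Wᶜ = {4,12,13,15,17}
Wᶜ ∪ Y = {4,5,6,7,12,13,14,15,17}
(Wᶜ ∪ Y) − Y = {4,12,13,15}
((Wᶜ ∪ Y) − Y) − X = {4,13,15}
(((Wᶜ ∪ Y) − Y) − X) − V = {4,15}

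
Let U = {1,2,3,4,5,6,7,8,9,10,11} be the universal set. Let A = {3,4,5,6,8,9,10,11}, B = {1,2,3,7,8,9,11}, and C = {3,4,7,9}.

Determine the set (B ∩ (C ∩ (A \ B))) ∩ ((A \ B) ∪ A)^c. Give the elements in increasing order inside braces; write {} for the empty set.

A \ B = {4,5,6,10}
C ∩ (A \ B) = {4}
B ∩ (C ∩ (A \ B)) = {}
(A \ B) ∪ A = {3,4,5,6,8,9,10,11}
((A \ B) ∪ A)^c = {1,2,7}
(B ∩ (C ∩ (A \ B))) ∩ ((A \ B) ∪ A)^c = {}

{}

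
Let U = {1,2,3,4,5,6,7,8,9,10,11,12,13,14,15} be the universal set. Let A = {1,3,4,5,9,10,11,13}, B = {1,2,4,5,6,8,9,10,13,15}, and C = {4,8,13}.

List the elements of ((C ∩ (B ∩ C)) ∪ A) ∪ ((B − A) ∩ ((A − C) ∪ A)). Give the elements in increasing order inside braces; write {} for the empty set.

B ∩ C = {4,8,13}
C ∩ (B ∩ C) = {4,8,13}
(C ∩ (B ∩ C)) ∪ A = {1,3,4,5,8,9,10,11,13}
B − A = {2,6,8,15}
A − C = {1,3,5,9,10,11}
(A − C) ∪ A = {1,3,4,5,9,10,11,13}
(B − A) ∩ ((A − C) ∪ A) = {}
((C ∩ (B ∩ C)) ∪ A) ∪ ((B − A) ∩ ((A − C) ∪ A)) = {1,3,4,5,8,9,10,11,13}

{1,3,4,5,8,9,10,11,13}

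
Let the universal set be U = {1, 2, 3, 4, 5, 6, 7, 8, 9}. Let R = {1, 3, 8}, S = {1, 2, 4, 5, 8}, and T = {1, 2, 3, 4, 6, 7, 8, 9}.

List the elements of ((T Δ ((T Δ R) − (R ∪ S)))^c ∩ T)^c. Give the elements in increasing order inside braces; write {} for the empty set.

{1, 2, 3, 4, 5, 8}

T Δ R = {2, 4, 6, 7, 9}
R ∪ S = {1, 2, 3, 4, 5, 8}
(T Δ R) − (R ∪ S) = {6, 7, 9}
T Δ ((T Δ R) − (R ∪ S)) = {1, 2, 3, 4, 8}
(T Δ ((T Δ R) − (R ∪ S)))^c = {5, 6, 7, 9}
(T Δ ((T Δ R) − (R ∪ S)))^c ∩ T = {6, 7, 9}
((T Δ ((T Δ R) − (R ∪ S)))^c ∩ T)^c = {1, 2, 3, 4, 5, 8}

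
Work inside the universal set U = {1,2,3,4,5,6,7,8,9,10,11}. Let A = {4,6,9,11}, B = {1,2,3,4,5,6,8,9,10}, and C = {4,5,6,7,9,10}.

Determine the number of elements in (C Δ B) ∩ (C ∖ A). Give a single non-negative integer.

1

C Δ B = {1,2,3,7,8}
C ∖ A = {5,7,10}
(C Δ B) ∩ (C ∖ A) = {7}
|(C Δ B) ∩ (C ∖ A)| = 1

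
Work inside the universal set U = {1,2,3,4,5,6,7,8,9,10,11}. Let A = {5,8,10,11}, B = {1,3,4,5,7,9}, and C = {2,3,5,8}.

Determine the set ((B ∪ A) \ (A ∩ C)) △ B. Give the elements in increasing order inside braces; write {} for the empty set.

B ∪ A = {1,3,4,5,7,8,9,10,11}
A ∩ C = {5,8}
(B ∪ A) \ (A ∩ C) = {1,3,4,7,9,10,11}
((B ∪ A) \ (A ∩ C)) △ B = {5,10,11}

{5,10,11}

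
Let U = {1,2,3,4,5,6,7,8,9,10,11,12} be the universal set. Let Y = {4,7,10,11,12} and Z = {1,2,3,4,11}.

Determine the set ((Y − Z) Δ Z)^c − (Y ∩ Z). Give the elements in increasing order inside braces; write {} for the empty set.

{5,6,8,9}

Y − Z = {7,10,12}
(Y − Z) Δ Z = {1,2,3,4,7,10,11,12}
((Y − Z) Δ Z)^c = {5,6,8,9}
Y ∩ Z = {4,11}
((Y − Z) Δ Z)^c − (Y ∩ Z) = {5,6,8,9}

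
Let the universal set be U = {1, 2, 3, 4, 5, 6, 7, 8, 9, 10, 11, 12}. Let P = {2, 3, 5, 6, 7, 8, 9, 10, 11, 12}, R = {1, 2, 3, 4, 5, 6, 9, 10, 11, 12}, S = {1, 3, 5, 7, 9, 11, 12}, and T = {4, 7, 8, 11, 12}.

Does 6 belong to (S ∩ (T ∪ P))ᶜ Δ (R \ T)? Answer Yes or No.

6 ∉ T and 6 ∈ P, so 6 ∈ T ∪ P
6 ∉ S and 6 ∈ (T ∪ P), so 6 ∉ S ∩ (T ∪ P)
6 ∈ (S ∩ (T ∪ P))ᶜ since 6 ∉ (S ∩ (T ∪ P))
6 ∈ R and 6 ∉ T, so 6 ∈ R \ T
6 ∈ (S ∩ (T ∪ P))ᶜ and 6 ∈ (R \ T), so 6 ∉ (S ∩ (T ∪ P))ᶜ Δ (R \ T)

No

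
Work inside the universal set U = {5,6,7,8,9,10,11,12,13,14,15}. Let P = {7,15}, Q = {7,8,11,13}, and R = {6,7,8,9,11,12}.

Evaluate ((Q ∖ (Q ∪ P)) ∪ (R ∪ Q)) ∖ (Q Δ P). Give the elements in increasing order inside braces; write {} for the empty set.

Q ∪ P = {7,8,11,13,15}
Q ∖ (Q ∪ P) = {}
R ∪ Q = {6,7,8,9,11,12,13}
(Q ∖ (Q ∪ P)) ∪ (R ∪ Q) = {6,7,8,9,11,12,13}
Q Δ P = {8,11,13,15}
((Q ∖ (Q ∪ P)) ∪ (R ∪ Q)) ∖ (Q Δ P) = {6,7,9,12}

{6,7,9,12}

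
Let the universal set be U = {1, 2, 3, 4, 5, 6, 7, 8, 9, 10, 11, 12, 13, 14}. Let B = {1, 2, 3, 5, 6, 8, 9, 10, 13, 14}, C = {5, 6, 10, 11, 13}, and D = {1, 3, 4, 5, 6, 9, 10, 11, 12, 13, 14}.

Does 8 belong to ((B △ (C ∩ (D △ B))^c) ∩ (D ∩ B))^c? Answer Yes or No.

Yes

8 ∉ D and 8 ∈ B, so 8 ∈ D △ B
8 ∉ C and 8 ∈ (D △ B), so 8 ∉ C ∩ (D △ B)
8 ∈ (C ∩ (D △ B))^c since 8 ∉ (C ∩ (D △ B))
8 ∈ B and 8 ∈ (C ∩ (D △ B))^c, so 8 ∉ B △ (C ∩ (D △ B))^c
8 ∉ D and 8 ∈ B, so 8 ∉ D ∩ B
8 ∉ (B △ (C ∩ (D △ B))^c) and 8 ∉ (D ∩ B), so 8 ∉ (B △ (C ∩ (D △ B))^c) ∩ (D ∩ B)
8 ∈ ((B △ (C ∩ (D △ B))^c) ∩ (D ∩ B))^c since 8 ∉ ((B △ (C ∩ (D △ B))^c) ∩ (D ∩ B))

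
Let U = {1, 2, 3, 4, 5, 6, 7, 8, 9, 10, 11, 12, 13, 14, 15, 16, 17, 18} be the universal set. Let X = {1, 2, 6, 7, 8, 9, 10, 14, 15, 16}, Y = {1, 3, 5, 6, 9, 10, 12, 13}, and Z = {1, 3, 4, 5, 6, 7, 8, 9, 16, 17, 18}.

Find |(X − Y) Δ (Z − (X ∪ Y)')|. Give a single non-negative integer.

X − Y = {2, 7, 8, 14, 15, 16}
X ∪ Y = {1, 2, 3, 5, 6, 7, 8, 9, 10, 12, 13, 14, 15, 16}
(X ∪ Y)' = {4, 11, 17, 18}
Z − (X ∪ Y)' = {1, 3, 5, 6, 7, 8, 9, 16}
(X − Y) Δ (Z − (X ∪ Y)') = {1, 2, 3, 5, 6, 9, 14, 15}
|(X − Y) Δ (Z − (X ∪ Y)')| = 8

8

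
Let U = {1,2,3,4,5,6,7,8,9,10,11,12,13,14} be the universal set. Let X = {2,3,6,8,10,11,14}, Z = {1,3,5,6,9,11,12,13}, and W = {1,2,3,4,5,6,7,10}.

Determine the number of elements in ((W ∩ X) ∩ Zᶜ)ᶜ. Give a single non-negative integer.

12

W ∩ X = {2,3,6,10}
Zᶜ = {2,4,7,8,10,14}
(W ∩ X) ∩ Zᶜ = {2,10}
((W ∩ X) ∩ Zᶜ)ᶜ = {1,3,4,5,6,7,8,9,11,12,13,14}
|((W ∩ X) ∩ Zᶜ)ᶜ| = 12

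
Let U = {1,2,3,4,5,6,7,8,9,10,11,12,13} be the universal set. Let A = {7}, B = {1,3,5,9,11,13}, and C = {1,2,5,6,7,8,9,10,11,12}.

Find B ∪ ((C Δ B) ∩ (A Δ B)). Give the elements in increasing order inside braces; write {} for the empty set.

C Δ B = {2,3,6,7,8,10,12,13}
A Δ B = {1,3,5,7,9,11,13}
(C Δ B) ∩ (A Δ B) = {3,7,13}
B ∪ ((C Δ B) ∩ (A Δ B)) = {1,3,5,7,9,11,13}

{1,3,5,7,9,11,13}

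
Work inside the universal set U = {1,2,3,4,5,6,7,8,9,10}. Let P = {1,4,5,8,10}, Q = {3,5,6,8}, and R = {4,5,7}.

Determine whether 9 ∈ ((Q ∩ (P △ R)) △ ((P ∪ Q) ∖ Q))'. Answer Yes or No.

9 ∉ P and 9 ∉ R, so 9 ∉ P △ R
9 ∉ Q and 9 ∉ (P △ R), so 9 ∉ Q ∩ (P △ R)
9 ∉ P and 9 ∉ Q, so 9 ∉ P ∪ Q
9 ∉ (P ∪ Q) and 9 ∉ Q, so 9 ∉ (P ∪ Q) ∖ Q
9 ∉ (Q ∩ (P △ R)) and 9 ∉ ((P ∪ Q) ∖ Q), so 9 ∉ (Q ∩ (P △ R)) △ ((P ∪ Q) ∖ Q)
9 ∈ ((Q ∩ (P △ R)) △ ((P ∪ Q) ∖ Q))' since 9 ∉ ((Q ∩ (P △ R)) △ ((P ∪ Q) ∖ Q))

Yes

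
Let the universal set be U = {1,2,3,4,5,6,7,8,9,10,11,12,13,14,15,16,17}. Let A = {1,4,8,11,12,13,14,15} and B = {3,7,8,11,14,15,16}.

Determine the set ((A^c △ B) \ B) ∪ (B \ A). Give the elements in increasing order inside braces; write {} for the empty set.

A^c = {2,3,5,6,7,9,10,16,17}
A^c △ B = {2,5,6,8,9,10,11,14,15,17}
(A^c △ B) \ B = {2,5,6,9,10,17}
B \ A = {3,7,16}
((A^c △ B) \ B) ∪ (B \ A) = {2,3,5,6,7,9,10,16,17}

{2,3,5,6,7,9,10,16,17}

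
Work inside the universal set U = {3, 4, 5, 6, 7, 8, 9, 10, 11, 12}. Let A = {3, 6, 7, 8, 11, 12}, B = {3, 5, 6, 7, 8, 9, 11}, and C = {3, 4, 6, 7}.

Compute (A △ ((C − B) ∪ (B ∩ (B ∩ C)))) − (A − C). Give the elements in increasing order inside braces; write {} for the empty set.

C − B = {4}
B ∩ C = {3, 6, 7}
B ∩ (B ∩ C) = {3, 6, 7}
(C − B) ∪ (B ∩ (B ∩ C)) = {3, 4, 6, 7}
A △ ((C − B) ∪ (B ∩ (B ∩ C))) = {4, 8, 11, 12}
A − C = {8, 11, 12}
(A △ ((C − B) ∪ (B ∩ (B ∩ C)))) − (A − C) = {4}

{4}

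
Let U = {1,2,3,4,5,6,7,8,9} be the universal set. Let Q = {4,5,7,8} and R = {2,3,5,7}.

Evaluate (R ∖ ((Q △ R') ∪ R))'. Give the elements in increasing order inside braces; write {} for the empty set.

R' = {1,4,6,8,9}
Q △ R' = {1,5,6,7,9}
(Q △ R') ∪ R = {1,2,3,5,6,7,9}
R ∖ ((Q △ R') ∪ R) = {}
(R ∖ ((Q △ R') ∪ R))' = {1,2,3,4,5,6,7,8,9}

{1,2,3,4,5,6,7,8,9}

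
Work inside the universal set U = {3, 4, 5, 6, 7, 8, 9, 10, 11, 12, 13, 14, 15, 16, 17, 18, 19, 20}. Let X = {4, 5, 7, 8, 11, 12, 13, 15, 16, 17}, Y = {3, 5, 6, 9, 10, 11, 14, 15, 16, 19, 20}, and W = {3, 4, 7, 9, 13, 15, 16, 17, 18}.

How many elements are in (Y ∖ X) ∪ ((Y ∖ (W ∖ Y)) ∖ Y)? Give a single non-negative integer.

7

Y ∖ X = {3, 6, 9, 10, 14, 19, 20}
W ∖ Y = {4, 7, 13, 17, 18}
Y ∖ (W ∖ Y) = {3, 5, 6, 9, 10, 11, 14, 15, 16, 19, 20}
(Y ∖ (W ∖ Y)) ∖ Y = {}
(Y ∖ X) ∪ ((Y ∖ (W ∖ Y)) ∖ Y) = {3, 6, 9, 10, 14, 19, 20}
|(Y ∖ X) ∪ ((Y ∖ (W ∖ Y)) ∖ Y)| = 7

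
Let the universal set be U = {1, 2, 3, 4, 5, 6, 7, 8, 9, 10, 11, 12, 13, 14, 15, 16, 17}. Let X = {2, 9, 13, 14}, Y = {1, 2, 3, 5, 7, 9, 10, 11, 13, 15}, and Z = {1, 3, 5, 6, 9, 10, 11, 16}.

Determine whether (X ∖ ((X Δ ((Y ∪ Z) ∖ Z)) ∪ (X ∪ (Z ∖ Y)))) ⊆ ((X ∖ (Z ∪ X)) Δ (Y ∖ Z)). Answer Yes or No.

Yes

Y ∪ Z = {1, 2, 3, 5, 6, 7, 9, 10, 11, 13, 15, 16}
(Y ∪ Z) ∖ Z = {2, 7, 13, 15}
X Δ ((Y ∪ Z) ∖ Z) = {7, 9, 14, 15}
Z ∖ Y = {6, 16}
X ∪ (Z ∖ Y) = {2, 6, 9, 13, 14, 16}
(X Δ ((Y ∪ Z) ∖ Z)) ∪ (X ∪ (Z ∖ Y)) = {2, 6, 7, 9, 13, 14, 15, 16}
X ∖ ((X Δ ((Y ∪ Z) ∖ Z)) ∪ (X ∪ (Z ∖ Y))) = {}
Z ∪ X = {1, 2, 3, 5, 6, 9, 10, 11, 13, 14, 16}
X ∖ (Z ∪ X) = {}
Y ∖ Z = {2, 7, 13, 15}
(X ∖ (Z ∪ X)) Δ (Y ∖ Z) = {2, 7, 13, 15}
Every element of {} is in {2, 7, 13, 15}, so X ∖ ((X Δ ((Y ∪ Z) ∖ Z)) ∪ (X ∪ (Z ∖ Y))) ⊆ (X ∖ (Z ∪ X)) Δ (Y ∖ Z).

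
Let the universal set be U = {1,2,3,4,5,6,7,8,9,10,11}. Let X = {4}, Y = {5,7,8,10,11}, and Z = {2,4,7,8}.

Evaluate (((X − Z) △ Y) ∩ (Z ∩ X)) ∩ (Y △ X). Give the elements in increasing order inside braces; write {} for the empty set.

{}

X − Z = {}
(X − Z) △ Y = {5,7,8,10,11}
Z ∩ X = {4}
((X − Z) △ Y) ∩ (Z ∩ X) = {}
Y △ X = {4,5,7,8,10,11}
(((X − Z) △ Y) ∩ (Z ∩ X)) ∩ (Y △ X) = {}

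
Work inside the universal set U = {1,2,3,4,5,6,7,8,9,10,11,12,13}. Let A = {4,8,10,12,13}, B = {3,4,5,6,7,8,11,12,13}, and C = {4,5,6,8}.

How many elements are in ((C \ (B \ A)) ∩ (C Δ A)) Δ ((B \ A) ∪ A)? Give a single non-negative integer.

B \ A = {3,5,6,7,11}
C \ (B \ A) = {4,8}
C Δ A = {5,6,10,12,13}
(C \ (B \ A)) ∩ (C Δ A) = {}
(B \ A) ∪ A = {3,4,5,6,7,8,10,11,12,13}
((C \ (B \ A)) ∩ (C Δ A)) Δ ((B \ A) ∪ A) = {3,4,5,6,7,8,10,11,12,13}
|((C \ (B \ A)) ∩ (C Δ A)) Δ ((B \ A) ∪ A)| = 10

10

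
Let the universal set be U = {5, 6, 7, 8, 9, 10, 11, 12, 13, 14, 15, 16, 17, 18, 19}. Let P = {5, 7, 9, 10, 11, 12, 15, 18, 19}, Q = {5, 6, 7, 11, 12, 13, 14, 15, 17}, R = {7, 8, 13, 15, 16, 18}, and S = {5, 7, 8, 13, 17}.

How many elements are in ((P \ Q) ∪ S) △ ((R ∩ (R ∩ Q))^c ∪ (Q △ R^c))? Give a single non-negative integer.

6

P \ Q = {9, 10, 18, 19}
(P \ Q) ∪ S = {5, 7, 8, 9, 10, 13, 17, 18, 19}
R ∩ Q = {7, 13, 15}
R ∩ (R ∩ Q) = {7, 13, 15}
(R ∩ (R ∩ Q))^c = {5, 6, 8, 9, 10, 11, 12, 14, 16, 17, 18, 19}
R^c = {5, 6, 9, 10, 11, 12, 14, 17, 19}
Q △ R^c = {7, 9, 10, 13, 15, 19}
(R ∩ (R ∩ Q))^c ∪ (Q △ R^c) = {5, 6, 7, 8, 9, 10, 11, 12, 13, 14, 15, 16, 17, 18, 19}
((P \ Q) ∪ S) △ ((R ∩ (R ∩ Q))^c ∪ (Q △ R^c)) = {6, 11, 12, 14, 15, 16}
|((P \ Q) ∪ S) △ ((R ∩ (R ∩ Q))^c ∪ (Q △ R^c))| = 6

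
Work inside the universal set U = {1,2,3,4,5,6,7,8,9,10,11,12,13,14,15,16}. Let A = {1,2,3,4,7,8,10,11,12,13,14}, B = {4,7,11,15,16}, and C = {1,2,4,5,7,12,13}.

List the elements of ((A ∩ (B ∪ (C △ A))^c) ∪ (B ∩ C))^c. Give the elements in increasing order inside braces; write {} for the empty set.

C △ A = {3,5,8,10,11,14}
B ∪ (C △ A) = {3,4,5,7,8,10,11,14,15,16}
(B ∪ (C △ A))^c = {1,2,6,9,12,13}
A ∩ (B ∪ (C △ A))^c = {1,2,12,13}
B ∩ C = {4,7}
(A ∩ (B ∪ (C △ A))^c) ∪ (B ∩ C) = {1,2,4,7,12,13}
((A ∩ (B ∪ (C △ A))^c) ∪ (B ∩ C))^c = {3,5,6,8,9,10,11,14,15,16}

{3,5,6,8,9,10,11,14,15,16}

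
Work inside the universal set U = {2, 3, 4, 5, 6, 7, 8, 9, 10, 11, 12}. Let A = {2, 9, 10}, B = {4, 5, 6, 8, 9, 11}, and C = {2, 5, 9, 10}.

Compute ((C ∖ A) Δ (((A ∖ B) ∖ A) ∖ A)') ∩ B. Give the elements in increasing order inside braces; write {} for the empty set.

{4, 6, 8, 9, 11}

C ∖ A = {5}
A ∖ B = {2, 10}
(A ∖ B) ∖ A = {}
((A ∖ B) ∖ A) ∖ A = {}
(((A ∖ B) ∖ A) ∖ A)' = {2, 3, 4, 5, 6, 7, 8, 9, 10, 11, 12}
(C ∖ A) Δ (((A ∖ B) ∖ A) ∖ A)' = {2, 3, 4, 6, 7, 8, 9, 10, 11, 12}
((C ∖ A) Δ (((A ∖ B) ∖ A) ∖ A)') ∩ B = {4, 6, 8, 9, 11}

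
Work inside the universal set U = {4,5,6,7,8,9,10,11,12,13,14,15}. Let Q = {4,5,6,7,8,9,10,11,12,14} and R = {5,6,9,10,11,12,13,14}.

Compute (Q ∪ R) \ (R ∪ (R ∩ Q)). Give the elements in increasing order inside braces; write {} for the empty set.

{4,7,8}

Q ∪ R = {4,5,6,7,8,9,10,11,12,13,14}
R ∩ Q = {5,6,9,10,11,12,14}
R ∪ (R ∩ Q) = {5,6,9,10,11,12,13,14}
(Q ∪ R) \ (R ∪ (R ∩ Q)) = {4,7,8}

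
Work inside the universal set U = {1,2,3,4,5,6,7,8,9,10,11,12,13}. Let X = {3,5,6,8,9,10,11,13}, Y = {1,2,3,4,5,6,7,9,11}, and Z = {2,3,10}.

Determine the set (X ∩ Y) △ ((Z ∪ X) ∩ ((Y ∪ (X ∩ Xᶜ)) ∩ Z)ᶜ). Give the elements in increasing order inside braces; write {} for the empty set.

X ∩ Y = {3,5,6,9,11}
Z ∪ X = {2,3,5,6,8,9,10,11,13}
Xᶜ = {1,2,4,7,12}
X ∩ Xᶜ = {}
Y ∪ (X ∩ Xᶜ) = {1,2,3,4,5,6,7,9,11}
(Y ∪ (X ∩ Xᶜ)) ∩ Z = {2,3}
((Y ∪ (X ∩ Xᶜ)) ∩ Z)ᶜ = {1,4,5,6,7,8,9,10,11,12,13}
(Z ∪ X) ∩ ((Y ∪ (X ∩ Xᶜ)) ∩ Z)ᶜ = {5,6,8,9,10,11,13}
(X ∩ Y) △ ((Z ∪ X) ∩ ((Y ∪ (X ∩ Xᶜ)) ∩ Z)ᶜ) = {3,8,10,13}

{3,8,10,13}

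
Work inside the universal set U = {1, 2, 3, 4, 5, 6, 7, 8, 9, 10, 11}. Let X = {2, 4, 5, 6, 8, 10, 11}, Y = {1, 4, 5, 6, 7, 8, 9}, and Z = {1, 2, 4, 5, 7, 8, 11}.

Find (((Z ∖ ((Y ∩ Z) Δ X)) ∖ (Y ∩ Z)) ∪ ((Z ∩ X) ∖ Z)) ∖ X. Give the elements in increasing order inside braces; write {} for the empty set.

{}

Y ∩ Z = {1, 4, 5, 7, 8}
(Y ∩ Z) Δ X = {1, 2, 6, 7, 10, 11}
Z ∖ ((Y ∩ Z) Δ X) = {4, 5, 8}
(Z ∖ ((Y ∩ Z) Δ X)) ∖ (Y ∩ Z) = {}
Z ∩ X = {2, 4, 5, 8, 11}
(Z ∩ X) ∖ Z = {}
((Z ∖ ((Y ∩ Z) Δ X)) ∖ (Y ∩ Z)) ∪ ((Z ∩ X) ∖ Z) = {}
(((Z ∖ ((Y ∩ Z) Δ X)) ∖ (Y ∩ Z)) ∪ ((Z ∩ X) ∖ Z)) ∖ X = {}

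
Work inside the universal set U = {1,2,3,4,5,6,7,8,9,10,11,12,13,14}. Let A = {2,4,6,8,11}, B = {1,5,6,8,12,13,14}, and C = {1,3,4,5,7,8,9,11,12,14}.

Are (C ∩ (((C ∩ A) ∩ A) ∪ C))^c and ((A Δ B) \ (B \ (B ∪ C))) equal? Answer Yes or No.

No

C ∩ A = {4,8,11}
(C ∩ A) ∩ A = {4,8,11}
((C ∩ A) ∩ A) ∪ C = {1,3,4,5,7,8,9,11,12,14}
C ∩ (((C ∩ A) ∩ A) ∪ C) = {1,3,4,5,7,8,9,11,12,14}
(C ∩ (((C ∩ A) ∩ A) ∪ C))^c = {2,6,10,13}
A Δ B = {1,2,4,5,11,12,13,14}
B ∪ C = {1,3,4,5,6,7,8,9,11,12,13,14}
B \ (B ∪ C) = {}
(A Δ B) \ (B \ (B ∪ C)) = {1,2,4,5,11,12,13,14}
1 ∈ (A Δ B) \ (B \ (B ∪ C)) but 1 ∉ (C ∩ (((C ∩ A) ∩ A) ∪ C))^c, so they differ.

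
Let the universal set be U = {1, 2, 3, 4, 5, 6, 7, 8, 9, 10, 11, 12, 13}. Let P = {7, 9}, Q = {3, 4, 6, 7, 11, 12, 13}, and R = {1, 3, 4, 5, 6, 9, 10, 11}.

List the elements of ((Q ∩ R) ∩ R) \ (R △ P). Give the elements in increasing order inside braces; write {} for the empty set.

{}

Q ∩ R = {3, 4, 6, 11}
(Q ∩ R) ∩ R = {3, 4, 6, 11}
R △ P = {1, 3, 4, 5, 6, 7, 10, 11}
((Q ∩ R) ∩ R) \ (R △ P) = {}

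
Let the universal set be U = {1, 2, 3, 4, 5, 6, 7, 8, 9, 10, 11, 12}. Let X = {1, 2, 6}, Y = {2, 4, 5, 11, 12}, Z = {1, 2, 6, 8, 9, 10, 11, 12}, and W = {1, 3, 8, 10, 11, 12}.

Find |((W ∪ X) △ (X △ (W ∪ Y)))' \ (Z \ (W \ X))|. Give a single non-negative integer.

6

W ∪ X = {1, 2, 3, 6, 8, 10, 11, 12}
W ∪ Y = {1, 2, 3, 4, 5, 8, 10, 11, 12}
X △ (W ∪ Y) = {3, 4, 5, 6, 8, 10, 11, 12}
(W ∪ X) △ (X △ (W ∪ Y)) = {1, 2, 4, 5}
((W ∪ X) △ (X △ (W ∪ Y)))' = {3, 6, 7, 8, 9, 10, 11, 12}
W \ X = {3, 8, 10, 11, 12}
Z \ (W \ X) = {1, 2, 6, 9}
((W ∪ X) △ (X △ (W ∪ Y)))' \ (Z \ (W \ X)) = {3, 7, 8, 10, 11, 12}
|((W ∪ X) △ (X △ (W ∪ Y)))' \ (Z \ (W \ X))| = 6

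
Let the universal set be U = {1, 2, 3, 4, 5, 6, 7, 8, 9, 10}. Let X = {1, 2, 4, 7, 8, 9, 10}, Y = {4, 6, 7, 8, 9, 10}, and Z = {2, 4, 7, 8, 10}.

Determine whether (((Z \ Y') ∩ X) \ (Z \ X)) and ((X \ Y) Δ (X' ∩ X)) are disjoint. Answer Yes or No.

Y' = {1, 2, 3, 5}
Z \ Y' = {4, 7, 8, 10}
(Z \ Y') ∩ X = {4, 7, 8, 10}
Z \ X = {}
((Z \ Y') ∩ X) \ (Z \ X) = {4, 7, 8, 10}
X \ Y = {1, 2}
X' = {3, 5, 6}
X' ∩ X = {}
(X \ Y) Δ (X' ∩ X) = {1, 2}
{4, 7, 8, 10} and {1, 2} share no elements.

Yes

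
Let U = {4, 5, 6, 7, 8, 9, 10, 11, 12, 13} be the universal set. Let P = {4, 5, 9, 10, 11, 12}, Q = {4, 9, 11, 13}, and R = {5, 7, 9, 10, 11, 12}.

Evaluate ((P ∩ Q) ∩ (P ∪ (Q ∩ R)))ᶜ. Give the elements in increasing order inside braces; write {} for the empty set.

{5, 6, 7, 8, 10, 12, 13}

P ∩ Q = {4, 9, 11}
Q ∩ R = {9, 11}
P ∪ (Q ∩ R) = {4, 5, 9, 10, 11, 12}
(P ∩ Q) ∩ (P ∪ (Q ∩ R)) = {4, 9, 11}
((P ∩ Q) ∩ (P ∪ (Q ∩ R)))ᶜ = {5, 6, 7, 8, 10, 12, 13}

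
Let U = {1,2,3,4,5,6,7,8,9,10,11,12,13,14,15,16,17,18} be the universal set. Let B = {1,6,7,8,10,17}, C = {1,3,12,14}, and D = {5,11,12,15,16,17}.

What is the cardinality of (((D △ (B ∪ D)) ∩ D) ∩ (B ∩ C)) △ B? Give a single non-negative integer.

B ∪ D = {1,5,6,7,8,10,11,12,15,16,17}
D △ (B ∪ D) = {1,6,7,8,10}
(D △ (B ∪ D)) ∩ D = {}
B ∩ C = {1}
((D △ (B ∪ D)) ∩ D) ∩ (B ∩ C) = {}
(((D △ (B ∪ D)) ∩ D) ∩ (B ∩ C)) △ B = {1,6,7,8,10,17}
|(((D △ (B ∪ D)) ∩ D) ∩ (B ∩ C)) △ B| = 6

6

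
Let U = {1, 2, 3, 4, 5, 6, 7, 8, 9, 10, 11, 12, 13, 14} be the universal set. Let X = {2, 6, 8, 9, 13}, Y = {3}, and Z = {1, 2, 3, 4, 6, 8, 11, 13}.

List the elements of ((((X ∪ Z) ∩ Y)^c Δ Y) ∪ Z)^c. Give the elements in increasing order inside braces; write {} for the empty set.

{}

X ∪ Z = {1, 2, 3, 4, 6, 8, 9, 11, 13}
(X ∪ Z) ∩ Y = {3}
((X ∪ Z) ∩ Y)^c = {1, 2, 4, 5, 6, 7, 8, 9, 10, 11, 12, 13, 14}
((X ∪ Z) ∩ Y)^c Δ Y = {1, 2, 3, 4, 5, 6, 7, 8, 9, 10, 11, 12, 13, 14}
(((X ∪ Z) ∩ Y)^c Δ Y) ∪ Z = {1, 2, 3, 4, 5, 6, 7, 8, 9, 10, 11, 12, 13, 14}
((((X ∪ Z) ∩ Y)^c Δ Y) ∪ Z)^c = {}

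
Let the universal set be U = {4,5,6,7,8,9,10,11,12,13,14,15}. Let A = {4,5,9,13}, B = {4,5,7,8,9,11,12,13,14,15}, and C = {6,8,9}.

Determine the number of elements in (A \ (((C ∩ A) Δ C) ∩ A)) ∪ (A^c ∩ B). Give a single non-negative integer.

10

C ∩ A = {9}
(C ∩ A) Δ C = {6,8}
((C ∩ A) Δ C) ∩ A = {}
A \ (((C ∩ A) Δ C) ∩ A) = {4,5,9,13}
A^c = {6,7,8,10,11,12,14,15}
A^c ∩ B = {7,8,11,12,14,15}
(A \ (((C ∩ A) Δ C) ∩ A)) ∪ (A^c ∩ B) = {4,5,7,8,9,11,12,13,14,15}
|(A \ (((C ∩ A) Δ C) ∩ A)) ∪ (A^c ∩ B)| = 10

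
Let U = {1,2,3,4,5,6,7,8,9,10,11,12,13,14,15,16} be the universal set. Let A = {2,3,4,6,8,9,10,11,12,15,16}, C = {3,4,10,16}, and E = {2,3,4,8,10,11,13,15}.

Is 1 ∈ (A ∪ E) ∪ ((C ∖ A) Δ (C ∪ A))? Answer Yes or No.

1 ∉ A and 1 ∉ E, so 1 ∉ A ∪ E
1 ∉ C and 1 ∉ A, so 1 ∉ C ∖ A
1 ∉ C and 1 ∉ A, so 1 ∉ C ∪ A
1 ∉ (C ∖ A) and 1 ∉ (C ∪ A), so 1 ∉ (C ∖ A) Δ (C ∪ A)
1 ∉ (A ∪ E) and 1 ∉ ((C ∖ A) Δ (C ∪ A)), so 1 ∉ (A ∪ E) ∪ ((C ∖ A) Δ (C ∪ A))

No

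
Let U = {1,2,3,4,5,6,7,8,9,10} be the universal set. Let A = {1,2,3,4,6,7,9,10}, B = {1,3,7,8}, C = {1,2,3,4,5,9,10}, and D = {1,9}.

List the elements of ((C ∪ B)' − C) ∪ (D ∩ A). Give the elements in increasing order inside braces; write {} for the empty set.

{1,6,9}

C ∪ B = {1,2,3,4,5,7,8,9,10}
(C ∪ B)' = {6}
(C ∪ B)' − C = {6}
D ∩ A = {1,9}
((C ∪ B)' − C) ∪ (D ∩ A) = {1,6,9}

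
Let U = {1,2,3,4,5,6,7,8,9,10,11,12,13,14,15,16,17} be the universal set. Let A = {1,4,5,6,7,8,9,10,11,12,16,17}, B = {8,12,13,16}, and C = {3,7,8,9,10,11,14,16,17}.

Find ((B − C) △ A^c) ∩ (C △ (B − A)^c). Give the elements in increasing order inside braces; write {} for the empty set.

B − C = {12,13}
A^c = {2,3,13,14,15}
(B − C) △ A^c = {2,3,12,14,15}
B − A = {13}
(B − A)^c = {1,2,3,4,5,6,7,8,9,10,11,12,14,15,16,17}
C △ (B − A)^c = {1,2,4,5,6,12,15}
((B − C) △ A^c) ∩ (C △ (B − A)^c) = {2,12,15}

{2,12,15}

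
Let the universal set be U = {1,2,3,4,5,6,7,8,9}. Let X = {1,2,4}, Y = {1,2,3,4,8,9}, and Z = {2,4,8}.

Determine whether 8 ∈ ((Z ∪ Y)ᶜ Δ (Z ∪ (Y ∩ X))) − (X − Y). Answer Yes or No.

Yes

8 ∈ Z and 8 ∈ Y, so 8 ∈ Z ∪ Y
8 ∉ (Z ∪ Y)ᶜ since 8 ∈ (Z ∪ Y)
8 ∈ Y and 8 ∉ X, so 8 ∉ Y ∩ X
8 ∈ Z and 8 ∉ (Y ∩ X), so 8 ∈ Z ∪ (Y ∩ X)
8 ∉ (Z ∪ Y)ᶜ and 8 ∈ (Z ∪ (Y ∩ X)), so 8 ∈ (Z ∪ Y)ᶜ Δ (Z ∪ (Y ∩ X))
8 ∉ X and 8 ∈ Y, so 8 ∉ X − Y
8 ∈ ((Z ∪ Y)ᶜ Δ (Z ∪ (Y ∩ X))) and 8 ∉ (X − Y), so 8 ∈ ((Z ∪ Y)ᶜ Δ (Z ∪ (Y ∩ X))) − (X − Y)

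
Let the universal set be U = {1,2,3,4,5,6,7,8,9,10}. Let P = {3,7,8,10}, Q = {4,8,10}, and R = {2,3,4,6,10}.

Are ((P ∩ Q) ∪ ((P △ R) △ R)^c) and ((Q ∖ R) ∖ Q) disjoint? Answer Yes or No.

Yes

P ∩ Q = {8,10}
P △ R = {2,4,6,7,8}
(P △ R) △ R = {3,7,8,10}
((P △ R) △ R)^c = {1,2,4,5,6,9}
(P ∩ Q) ∪ ((P △ R) △ R)^c = {1,2,4,5,6,8,9,10}
Q ∖ R = {8}
(Q ∖ R) ∖ Q = {}
{1,2,4,5,6,8,9,10} and {} share no elements.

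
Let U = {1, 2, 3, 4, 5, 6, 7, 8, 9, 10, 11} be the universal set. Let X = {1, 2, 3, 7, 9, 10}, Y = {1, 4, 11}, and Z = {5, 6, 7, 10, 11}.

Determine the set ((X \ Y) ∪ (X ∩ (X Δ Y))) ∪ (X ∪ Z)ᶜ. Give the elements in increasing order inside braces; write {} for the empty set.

X \ Y = {2, 3, 7, 9, 10}
X Δ Y = {2, 3, 4, 7, 9, 10, 11}
X ∩ (X Δ Y) = {2, 3, 7, 9, 10}
(X \ Y) ∪ (X ∩ (X Δ Y)) = {2, 3, 7, 9, 10}
X ∪ Z = {1, 2, 3, 5, 6, 7, 9, 10, 11}
(X ∪ Z)ᶜ = {4, 8}
((X \ Y) ∪ (X ∩ (X Δ Y))) ∪ (X ∪ Z)ᶜ = {2, 3, 4, 7, 8, 9, 10}

{2, 3, 4, 7, 8, 9, 10}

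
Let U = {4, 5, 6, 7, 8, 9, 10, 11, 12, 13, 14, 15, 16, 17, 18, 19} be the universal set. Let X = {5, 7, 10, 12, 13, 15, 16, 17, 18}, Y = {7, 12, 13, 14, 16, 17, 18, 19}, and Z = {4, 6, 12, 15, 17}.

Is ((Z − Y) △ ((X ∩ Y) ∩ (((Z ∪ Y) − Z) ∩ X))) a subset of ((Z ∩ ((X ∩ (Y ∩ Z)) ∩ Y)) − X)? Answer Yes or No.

No

Z − Y = {4, 6, 15}
X ∩ Y = {7, 12, 13, 16, 17, 18}
Z ∪ Y = {4, 6, 7, 12, 13, 14, 15, 16, 17, 18, 19}
(Z ∪ Y) − Z = {7, 13, 14, 16, 18, 19}
((Z ∪ Y) − Z) ∩ X = {7, 13, 16, 18}
(X ∩ Y) ∩ (((Z ∪ Y) − Z) ∩ X) = {7, 13, 16, 18}
(Z − Y) △ ((X ∩ Y) ∩ (((Z ∪ Y) − Z) ∩ X)) = {4, 6, 7, 13, 15, 16, 18}
Y ∩ Z = {12, 17}
X ∩ (Y ∩ Z) = {12, 17}
(X ∩ (Y ∩ Z)) ∩ Y = {12, 17}
Z ∩ ((X ∩ (Y ∩ Z)) ∩ Y) = {12, 17}
(Z ∩ ((X ∩ (Y ∩ Z)) ∩ Y)) − X = {}
4 ∈ (Z − Y) △ ((X ∩ Y) ∩ (((Z ∪ Y) − Z) ∩ X)) but 4 ∉ (Z ∩ ((X ∩ (Y ∩ Z)) ∩ Y)) − X, so the inclusion fails.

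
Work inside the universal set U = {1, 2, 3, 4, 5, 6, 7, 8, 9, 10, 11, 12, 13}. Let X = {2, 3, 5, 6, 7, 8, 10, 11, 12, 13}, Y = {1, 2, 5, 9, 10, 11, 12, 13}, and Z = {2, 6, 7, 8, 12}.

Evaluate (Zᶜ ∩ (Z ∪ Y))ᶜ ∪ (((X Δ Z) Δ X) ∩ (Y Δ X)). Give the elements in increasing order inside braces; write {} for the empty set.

{2, 3, 4, 6, 7, 8, 12}

Zᶜ = {1, 3, 4, 5, 9, 10, 11, 13}
Z ∪ Y = {1, 2, 5, 6, 7, 8, 9, 10, 11, 12, 13}
Zᶜ ∩ (Z ∪ Y) = {1, 5, 9, 10, 11, 13}
(Zᶜ ∩ (Z ∪ Y))ᶜ = {2, 3, 4, 6, 7, 8, 12}
X Δ Z = {3, 5, 10, 11, 13}
(X Δ Z) Δ X = {2, 6, 7, 8, 12}
Y Δ X = {1, 3, 6, 7, 8, 9}
((X Δ Z) Δ X) ∩ (Y Δ X) = {6, 7, 8}
(Zᶜ ∩ (Z ∪ Y))ᶜ ∪ (((X Δ Z) Δ X) ∩ (Y Δ X)) = {2, 3, 4, 6, 7, 8, 12}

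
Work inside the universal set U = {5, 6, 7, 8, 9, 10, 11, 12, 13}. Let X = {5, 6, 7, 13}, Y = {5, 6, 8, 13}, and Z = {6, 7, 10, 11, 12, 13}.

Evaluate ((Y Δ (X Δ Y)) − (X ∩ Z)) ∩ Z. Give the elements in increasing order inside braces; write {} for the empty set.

{}

X Δ Y = {7, 8}
Y Δ (X Δ Y) = {5, 6, 7, 13}
X ∩ Z = {6, 7, 13}
(Y Δ (X Δ Y)) − (X ∩ Z) = {5}
((Y Δ (X Δ Y)) − (X ∩ Z)) ∩ Z = {}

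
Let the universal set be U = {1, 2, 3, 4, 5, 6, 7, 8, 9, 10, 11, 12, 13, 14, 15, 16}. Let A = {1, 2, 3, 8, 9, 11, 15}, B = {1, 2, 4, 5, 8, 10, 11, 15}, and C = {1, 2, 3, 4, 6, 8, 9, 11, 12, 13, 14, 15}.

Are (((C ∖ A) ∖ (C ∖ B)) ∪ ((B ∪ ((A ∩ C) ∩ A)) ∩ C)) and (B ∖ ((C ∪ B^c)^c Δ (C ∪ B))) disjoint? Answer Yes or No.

C ∖ A = {4, 6, 12, 13, 14}
C ∖ B = {3, 6, 9, 12, 13, 14}
(C ∖ A) ∖ (C ∖ B) = {4}
A ∩ C = {1, 2, 3, 8, 9, 11, 15}
(A ∩ C) ∩ A = {1, 2, 3, 8, 9, 11, 15}
B ∪ ((A ∩ C) ∩ A) = {1, 2, 3, 4, 5, 8, 9, 10, 11, 15}
(B ∪ ((A ∩ C) ∩ A)) ∩ C = {1, 2, 3, 4, 8, 9, 11, 15}
((C ∖ A) ∖ (C ∖ B)) ∪ ((B ∪ ((A ∩ C) ∩ A)) ∩ C) = {1, 2, 3, 4, 8, 9, 11, 15}
B^c = {3, 6, 7, 9, 12, 13, 14, 16}
C ∪ B^c = {1, 2, 3, 4, 6, 7, 8, 9, 11, 12, 13, 14, 15, 16}
(C ∪ B^c)^c = {5, 10}
C ∪ B = {1, 2, 3, 4, 5, 6, 8, 9, 10, 11, 12, 13, 14, 15}
(C ∪ B^c)^c Δ (C ∪ B) = {1, 2, 3, 4, 6, 8, 9, 11, 12, 13, 14, 15}
B ∖ ((C ∪ B^c)^c Δ (C ∪ B)) = {5, 10}
{1, 2, 3, 4, 8, 9, 11, 15} and {5, 10} share no elements.

Yes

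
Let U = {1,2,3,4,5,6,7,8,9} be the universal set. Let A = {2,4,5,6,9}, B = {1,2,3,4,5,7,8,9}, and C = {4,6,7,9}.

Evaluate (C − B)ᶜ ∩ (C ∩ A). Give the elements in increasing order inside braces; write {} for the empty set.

{4,9}

C − B = {6}
(C − B)ᶜ = {1,2,3,4,5,7,8,9}
C ∩ A = {4,6,9}
(C − B)ᶜ ∩ (C ∩ A) = {4,9}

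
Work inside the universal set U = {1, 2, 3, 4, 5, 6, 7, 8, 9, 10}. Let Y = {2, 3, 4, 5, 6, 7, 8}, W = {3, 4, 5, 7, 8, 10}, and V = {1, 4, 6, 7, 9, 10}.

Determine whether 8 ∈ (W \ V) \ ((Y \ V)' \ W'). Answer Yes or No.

Yes

8 ∈ W and 8 ∉ V, so 8 ∈ W \ V
8 ∈ Y and 8 ∉ V, so 8 ∈ Y \ V
8 ∉ (Y \ V)' since 8 ∈ (Y \ V)
8 ∈ W, so 8 ∉ W'
8 ∉ (Y \ V)' and 8 ∉ W', so 8 ∉ (Y \ V)' \ W'
8 ∈ (W \ V) and 8 ∉ ((Y \ V)' \ W'), so 8 ∈ (W \ V) \ ((Y \ V)' \ W')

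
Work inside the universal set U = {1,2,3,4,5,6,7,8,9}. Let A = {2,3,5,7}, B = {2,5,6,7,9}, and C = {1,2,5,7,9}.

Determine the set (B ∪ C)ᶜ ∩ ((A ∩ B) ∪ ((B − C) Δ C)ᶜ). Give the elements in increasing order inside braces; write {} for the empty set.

B ∪ C = {1,2,5,6,7,9}
(B ∪ C)ᶜ = {3,4,8}
A ∩ B = {2,5,7}
B − C = {6}
(B − C) Δ C = {1,2,5,6,7,9}
((B − C) Δ C)ᶜ = {3,4,8}
(A ∩ B) ∪ ((B − C) Δ C)ᶜ = {2,3,4,5,7,8}
(B ∪ C)ᶜ ∩ ((A ∩ B) ∪ ((B − C) Δ C)ᶜ) = {3,4,8}

{3,4,8}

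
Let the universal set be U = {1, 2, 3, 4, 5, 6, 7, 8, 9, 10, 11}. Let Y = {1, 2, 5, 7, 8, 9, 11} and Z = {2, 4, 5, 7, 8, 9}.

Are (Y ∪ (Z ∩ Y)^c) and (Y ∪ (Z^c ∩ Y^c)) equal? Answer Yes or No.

Z ∩ Y = {2, 5, 7, 8, 9}
(Z ∩ Y)^c = {1, 3, 4, 6, 10, 11}
Y ∪ (Z ∩ Y)^c = {1, 2, 3, 4, 5, 6, 7, 8, 9, 10, 11}
Z^c = {1, 3, 6, 10, 11}
Y^c = {3, 4, 6, 10}
Z^c ∩ Y^c = {3, 6, 10}
Y ∪ (Z^c ∩ Y^c) = {1, 2, 3, 5, 6, 7, 8, 9, 10, 11}
4 ∈ Y ∪ (Z ∩ Y)^c but 4 ∉ Y ∪ (Z^c ∩ Y^c), so they differ.

No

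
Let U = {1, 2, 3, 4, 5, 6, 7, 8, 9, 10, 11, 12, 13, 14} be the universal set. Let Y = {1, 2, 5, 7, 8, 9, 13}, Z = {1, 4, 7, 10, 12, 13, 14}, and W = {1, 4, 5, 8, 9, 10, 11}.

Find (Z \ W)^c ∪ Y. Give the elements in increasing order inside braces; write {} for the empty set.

{1, 2, 3, 4, 5, 6, 7, 8, 9, 10, 11, 13}

Z \ W = {7, 12, 13, 14}
(Z \ W)^c = {1, 2, 3, 4, 5, 6, 8, 9, 10, 11}
(Z \ W)^c ∪ Y = {1, 2, 3, 4, 5, 6, 7, 8, 9, 10, 11, 13}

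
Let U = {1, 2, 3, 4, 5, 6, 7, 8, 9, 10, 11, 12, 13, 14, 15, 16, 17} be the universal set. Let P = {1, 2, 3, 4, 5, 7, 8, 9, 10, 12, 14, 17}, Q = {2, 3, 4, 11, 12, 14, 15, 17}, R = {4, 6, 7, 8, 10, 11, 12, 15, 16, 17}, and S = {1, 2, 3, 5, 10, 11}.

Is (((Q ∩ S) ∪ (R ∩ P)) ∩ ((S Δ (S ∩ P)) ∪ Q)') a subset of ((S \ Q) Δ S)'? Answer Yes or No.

Yes

Q ∩ S = {2, 3, 11}
R ∩ P = {4, 7, 8, 10, 12, 17}
(Q ∩ S) ∪ (R ∩ P) = {2, 3, 4, 7, 8, 10, 11, 12, 17}
S ∩ P = {1, 2, 3, 5, 10}
S Δ (S ∩ P) = {11}
(S Δ (S ∩ P)) ∪ Q = {2, 3, 4, 11, 12, 14, 15, 17}
((S Δ (S ∩ P)) ∪ Q)' = {1, 5, 6, 7, 8, 9, 10, 13, 16}
((Q ∩ S) ∪ (R ∩ P)) ∩ ((S Δ (S ∩ P)) ∪ Q)' = {7, 8, 10}
S \ Q = {1, 5, 10}
(S \ Q) Δ S = {2, 3, 11}
((S \ Q) Δ S)' = {1, 4, 5, 6, 7, 8, 9, 10, 12, 13, 14, 15, 16, 17}
Every element of {7, 8, 10} is in {1, 4, 5, 6, 7, 8, 9, 10, 12, 13, 14, 15, 16, 17}, so ((Q ∩ S) ∪ (R ∩ P)) ∩ ((S Δ (S ∩ P)) ∪ Q)' ⊆ ((S \ Q) Δ S)'.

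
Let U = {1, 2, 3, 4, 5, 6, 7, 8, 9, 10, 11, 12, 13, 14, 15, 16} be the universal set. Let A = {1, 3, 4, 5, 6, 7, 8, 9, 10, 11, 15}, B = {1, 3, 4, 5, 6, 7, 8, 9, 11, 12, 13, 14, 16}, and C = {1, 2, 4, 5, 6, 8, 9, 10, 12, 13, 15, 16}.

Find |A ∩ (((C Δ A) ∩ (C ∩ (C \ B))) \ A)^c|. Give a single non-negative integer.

C Δ A = {2, 3, 7, 11, 12, 13, 16}
C \ B = {2, 10, 15}
C ∩ (C \ B) = {2, 10, 15}
(C Δ A) ∩ (C ∩ (C \ B)) = {2}
((C Δ A) ∩ (C ∩ (C \ B))) \ A = {2}
(((C Δ A) ∩ (C ∩ (C \ B))) \ A)^c = {1, 3, 4, 5, 6, 7, 8, 9, 10, 11, 12, 13, 14, 15, 16}
A ∩ (((C Δ A) ∩ (C ∩ (C \ B))) \ A)^c = {1, 3, 4, 5, 6, 7, 8, 9, 10, 11, 15}
|A ∩ (((C Δ A) ∩ (C ∩ (C \ B))) \ A)^c| = 11

11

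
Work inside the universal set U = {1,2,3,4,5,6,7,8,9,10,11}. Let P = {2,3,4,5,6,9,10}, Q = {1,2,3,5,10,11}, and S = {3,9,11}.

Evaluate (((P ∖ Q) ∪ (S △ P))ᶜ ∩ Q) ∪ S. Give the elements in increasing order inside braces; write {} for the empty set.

{1,3,9,11}

P ∖ Q = {4,6,9}
S △ P = {2,4,5,6,10,11}
(P ∖ Q) ∪ (S △ P) = {2,4,5,6,9,10,11}
((P ∖ Q) ∪ (S △ P))ᶜ = {1,3,7,8}
((P ∖ Q) ∪ (S △ P))ᶜ ∩ Q = {1,3}
(((P ∖ Q) ∪ (S △ P))ᶜ ∩ Q) ∪ S = {1,3,9,11}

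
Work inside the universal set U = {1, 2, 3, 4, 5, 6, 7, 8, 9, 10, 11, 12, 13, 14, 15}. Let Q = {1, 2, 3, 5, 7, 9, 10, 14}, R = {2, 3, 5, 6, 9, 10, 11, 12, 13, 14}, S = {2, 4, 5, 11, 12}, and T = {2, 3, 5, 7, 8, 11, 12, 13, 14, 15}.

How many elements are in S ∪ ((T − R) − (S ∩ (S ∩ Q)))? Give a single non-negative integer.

T − R = {7, 8, 15}
S ∩ Q = {2, 5}
S ∩ (S ∩ Q) = {2, 5}
(T − R) − (S ∩ (S ∩ Q)) = {7, 8, 15}
S ∪ ((T − R) − (S ∩ (S ∩ Q))) = {2, 4, 5, 7, 8, 11, 12, 15}
|S ∪ ((T − R) − (S ∩ (S ∩ Q)))| = 8

8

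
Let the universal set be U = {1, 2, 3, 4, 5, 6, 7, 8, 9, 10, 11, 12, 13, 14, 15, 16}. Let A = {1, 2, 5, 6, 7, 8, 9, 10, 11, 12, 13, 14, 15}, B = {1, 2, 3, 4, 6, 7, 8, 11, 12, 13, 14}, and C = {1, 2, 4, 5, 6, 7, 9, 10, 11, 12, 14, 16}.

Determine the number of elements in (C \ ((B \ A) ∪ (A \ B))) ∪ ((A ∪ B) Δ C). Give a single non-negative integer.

B \ A = {3, 4}
A \ B = {5, 9, 10, 15}
(B \ A) ∪ (A \ B) = {3, 4, 5, 9, 10, 15}
C \ ((B \ A) ∪ (A \ B)) = {1, 2, 6, 7, 11, 12, 14, 16}
A ∪ B = {1, 2, 3, 4, 5, 6, 7, 8, 9, 10, 11, 12, 13, 14, 15}
(A ∪ B) Δ C = {3, 8, 13, 15, 16}
(C \ ((B \ A) ∪ (A \ B))) ∪ ((A ∪ B) Δ C) = {1, 2, 3, 6, 7, 8, 11, 12, 13, 14, 15, 16}
|(C \ ((B \ A) ∪ (A \ B))) ∪ ((A ∪ B) Δ C)| = 12

12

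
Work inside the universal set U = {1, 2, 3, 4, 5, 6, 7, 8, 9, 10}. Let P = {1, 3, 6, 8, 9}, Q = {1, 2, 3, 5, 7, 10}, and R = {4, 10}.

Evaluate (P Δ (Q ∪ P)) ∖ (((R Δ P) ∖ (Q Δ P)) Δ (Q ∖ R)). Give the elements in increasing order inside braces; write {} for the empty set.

{10}

Q ∪ P = {1, 2, 3, 5, 6, 7, 8, 9, 10}
P Δ (Q ∪ P) = {2, 5, 7, 10}
R Δ P = {1, 3, 4, 6, 8, 9, 10}
Q Δ P = {2, 5, 6, 7, 8, 9, 10}
(R Δ P) ∖ (Q Δ P) = {1, 3, 4}
Q ∖ R = {1, 2, 3, 5, 7}
((R Δ P) ∖ (Q Δ P)) Δ (Q ∖ R) = {2, 4, 5, 7}
(P Δ (Q ∪ P)) ∖ (((R Δ P) ∖ (Q Δ P)) Δ (Q ∖ R)) = {10}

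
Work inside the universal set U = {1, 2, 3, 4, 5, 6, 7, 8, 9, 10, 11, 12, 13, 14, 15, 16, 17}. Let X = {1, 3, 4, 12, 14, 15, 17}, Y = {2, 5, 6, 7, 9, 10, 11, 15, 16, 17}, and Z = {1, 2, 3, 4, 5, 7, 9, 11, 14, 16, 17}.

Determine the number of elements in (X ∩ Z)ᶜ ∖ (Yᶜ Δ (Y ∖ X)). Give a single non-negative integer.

1

X ∩ Z = {1, 3, 4, 14, 17}
(X ∩ Z)ᶜ = {2, 5, 6, 7, 8, 9, 10, 11, 12, 13, 15, 16}
Yᶜ = {1, 3, 4, 8, 12, 13, 14}
Y ∖ X = {2, 5, 6, 7, 9, 10, 11, 16}
Yᶜ Δ (Y ∖ X) = {1, 2, 3, 4, 5, 6, 7, 8, 9, 10, 11, 12, 13, 14, 16}
(X ∩ Z)ᶜ ∖ (Yᶜ Δ (Y ∖ X)) = {15}
|(X ∩ Z)ᶜ ∖ (Yᶜ Δ (Y ∖ X))| = 1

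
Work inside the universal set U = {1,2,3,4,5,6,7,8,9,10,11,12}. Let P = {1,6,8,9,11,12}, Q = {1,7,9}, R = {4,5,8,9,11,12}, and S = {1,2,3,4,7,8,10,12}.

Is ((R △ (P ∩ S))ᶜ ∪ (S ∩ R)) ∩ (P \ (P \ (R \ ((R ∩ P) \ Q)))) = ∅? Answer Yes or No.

P ∩ S = {1,8,12}
R △ (P ∩ S) = {1,4,5,9,11}
(R △ (P ∩ S))ᶜ = {2,3,6,7,8,10,12}
S ∩ R = {4,8,12}
(R △ (P ∩ S))ᶜ ∪ (S ∩ R) = {2,3,4,6,7,8,10,12}
R ∩ P = {8,9,11,12}
(R ∩ P) \ Q = {8,11,12}
R \ ((R ∩ P) \ Q) = {4,5,9}
P \ (R \ ((R ∩ P) \ Q)) = {1,6,8,11,12}
P \ (P \ (R \ ((R ∩ P) \ Q))) = {9}
{2,3,4,6,7,8,10,12} and {9} share no elements.

Yes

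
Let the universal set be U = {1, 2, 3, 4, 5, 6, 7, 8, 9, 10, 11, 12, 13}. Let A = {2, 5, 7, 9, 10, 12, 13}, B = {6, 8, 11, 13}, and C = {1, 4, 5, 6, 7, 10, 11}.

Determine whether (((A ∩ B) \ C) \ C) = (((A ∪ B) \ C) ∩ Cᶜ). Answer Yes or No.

No

A ∩ B = {13}
(A ∩ B) \ C = {13}
((A ∩ B) \ C) \ C = {13}
A ∪ B = {2, 5, 6, 7, 8, 9, 10, 11, 12, 13}
(A ∪ B) \ C = {2, 8, 9, 12, 13}
Cᶜ = {2, 3, 8, 9, 12, 13}
((A ∪ B) \ C) ∩ Cᶜ = {2, 8, 9, 12, 13}
2 ∈ ((A ∪ B) \ C) ∩ Cᶜ but 2 ∉ ((A ∩ B) \ C) \ C, so they differ.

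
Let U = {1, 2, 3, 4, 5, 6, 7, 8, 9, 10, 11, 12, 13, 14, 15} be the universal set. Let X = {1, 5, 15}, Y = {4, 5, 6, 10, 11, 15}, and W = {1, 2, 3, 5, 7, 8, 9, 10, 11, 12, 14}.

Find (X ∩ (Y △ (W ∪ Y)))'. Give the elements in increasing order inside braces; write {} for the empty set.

{2, 3, 4, 5, 6, 7, 8, 9, 10, 11, 12, 13, 14, 15}

W ∪ Y = {1, 2, 3, 4, 5, 6, 7, 8, 9, 10, 11, 12, 14, 15}
Y △ (W ∪ Y) = {1, 2, 3, 7, 8, 9, 12, 14}
X ∩ (Y △ (W ∪ Y)) = {1}
(X ∩ (Y △ (W ∪ Y)))' = {2, 3, 4, 5, 6, 7, 8, 9, 10, 11, 12, 13, 14, 15}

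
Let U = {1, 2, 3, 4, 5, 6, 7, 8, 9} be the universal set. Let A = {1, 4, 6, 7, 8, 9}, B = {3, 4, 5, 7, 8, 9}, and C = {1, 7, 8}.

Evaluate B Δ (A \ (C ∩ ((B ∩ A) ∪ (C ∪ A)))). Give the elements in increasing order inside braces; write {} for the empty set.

B ∩ A = {4, 7, 8, 9}
C ∪ A = {1, 4, 6, 7, 8, 9}
(B ∩ A) ∪ (C ∪ A) = {1, 4, 6, 7, 8, 9}
C ∩ ((B ∩ A) ∪ (C ∪ A)) = {1, 7, 8}
A \ (C ∩ ((B ∩ A) ∪ (C ∪ A))) = {4, 6, 9}
B Δ (A \ (C ∩ ((B ∩ A) ∪ (C ∪ A)))) = {3, 5, 6, 7, 8}

{3, 5, 6, 7, 8}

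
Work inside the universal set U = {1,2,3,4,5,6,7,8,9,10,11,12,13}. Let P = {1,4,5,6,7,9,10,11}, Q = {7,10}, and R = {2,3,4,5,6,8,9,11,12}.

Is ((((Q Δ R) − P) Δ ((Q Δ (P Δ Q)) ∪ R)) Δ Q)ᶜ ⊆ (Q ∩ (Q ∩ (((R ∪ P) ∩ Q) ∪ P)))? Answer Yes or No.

Q Δ R = {2,3,4,5,6,7,8,9,10,11,12}
(Q Δ R) − P = {2,3,8,12}
P Δ Q = {1,4,5,6,9,11}
Q Δ (P Δ Q) = {1,4,5,6,7,9,10,11}
(Q Δ (P Δ Q)) ∪ R = {1,2,3,4,5,6,7,8,9,10,11,12}
((Q Δ R) − P) Δ ((Q Δ (P Δ Q)) ∪ R) = {1,4,5,6,7,9,10,11}
(((Q Δ R) − P) Δ ((Q Δ (P Δ Q)) ∪ R)) Δ Q = {1,4,5,6,9,11}
((((Q Δ R) − P) Δ ((Q Δ (P Δ Q)) ∪ R)) Δ Q)ᶜ = {2,3,7,8,10,12,13}
R ∪ P = {1,2,3,4,5,6,7,8,9,10,11,12}
(R ∪ P) ∩ Q = {7,10}
((R ∪ P) ∩ Q) ∪ P = {1,4,5,6,7,9,10,11}
Q ∩ (((R ∪ P) ∩ Q) ∪ P) = {7,10}
Q ∩ (Q ∩ (((R ∪ P) ∩ Q) ∪ P)) = {7,10}
2 ∈ ((((Q Δ R) − P) Δ ((Q Δ (P Δ Q)) ∪ R)) Δ Q)ᶜ but 2 ∉ Q ∩ (Q ∩ (((R ∪ P) ∩ Q) ∪ P)), so the inclusion fails.

No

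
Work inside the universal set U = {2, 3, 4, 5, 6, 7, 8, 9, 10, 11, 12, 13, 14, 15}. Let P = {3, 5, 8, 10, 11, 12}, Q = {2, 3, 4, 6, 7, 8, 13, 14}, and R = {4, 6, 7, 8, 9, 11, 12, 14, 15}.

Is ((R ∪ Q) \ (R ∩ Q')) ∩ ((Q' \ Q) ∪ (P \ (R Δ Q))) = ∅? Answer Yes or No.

No

R ∪ Q = {2, 3, 4, 6, 7, 8, 9, 11, 12, 13, 14, 15}
Q' = {5, 9, 10, 11, 12, 15}
R ∩ Q' = {9, 11, 12, 15}
(R ∪ Q) \ (R ∩ Q') = {2, 3, 4, 6, 7, 8, 13, 14}
Q' \ Q = {5, 9, 10, 11, 12, 15}
R Δ Q = {2, 3, 9, 11, 12, 13, 15}
P \ (R Δ Q) = {5, 8, 10}
(Q' \ Q) ∪ (P \ (R Δ Q)) = {5, 8, 9, 10, 11, 12, 15}
8 lies in both, so they are not disjoint.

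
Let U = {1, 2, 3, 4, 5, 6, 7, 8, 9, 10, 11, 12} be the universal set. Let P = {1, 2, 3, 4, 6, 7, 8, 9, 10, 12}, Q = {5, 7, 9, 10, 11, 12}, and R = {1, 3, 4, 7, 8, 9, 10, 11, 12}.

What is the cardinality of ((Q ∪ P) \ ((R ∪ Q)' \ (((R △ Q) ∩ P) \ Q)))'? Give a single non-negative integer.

Q ∪ P = {1, 2, 3, 4, 5, 6, 7, 8, 9, 10, 11, 12}
R ∪ Q = {1, 3, 4, 5, 7, 8, 9, 10, 11, 12}
(R ∪ Q)' = {2, 6}
R △ Q = {1, 3, 4, 5, 8}
(R △ Q) ∩ P = {1, 3, 4, 8}
((R △ Q) ∩ P) \ Q = {1, 3, 4, 8}
(R ∪ Q)' \ (((R △ Q) ∩ P) \ Q) = {2, 6}
(Q ∪ P) \ ((R ∪ Q)' \ (((R △ Q) ∩ P) \ Q)) = {1, 3, 4, 5, 7, 8, 9, 10, 11, 12}
((Q ∪ P) \ ((R ∪ Q)' \ (((R △ Q) ∩ P) \ Q)))' = {2, 6}
|((Q ∪ P) \ ((R ∪ Q)' \ (((R △ Q) ∩ P) \ Q)))'| = 2

2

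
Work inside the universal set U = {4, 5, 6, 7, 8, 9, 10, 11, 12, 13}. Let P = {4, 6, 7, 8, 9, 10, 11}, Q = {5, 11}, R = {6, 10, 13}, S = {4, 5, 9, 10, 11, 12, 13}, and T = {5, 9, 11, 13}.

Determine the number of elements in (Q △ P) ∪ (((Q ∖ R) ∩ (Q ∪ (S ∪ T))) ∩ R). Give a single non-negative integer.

7

Q △ P = {4, 5, 6, 7, 8, 9, 10}
Q ∖ R = {5, 11}
S ∪ T = {4, 5, 9, 10, 11, 12, 13}
Q ∪ (S ∪ T) = {4, 5, 9, 10, 11, 12, 13}
(Q ∖ R) ∩ (Q ∪ (S ∪ T)) = {5, 11}
((Q ∖ R) ∩ (Q ∪ (S ∪ T))) ∩ R = {}
(Q △ P) ∪ (((Q ∖ R) ∩ (Q ∪ (S ∪ T))) ∩ R) = {4, 5, 6, 7, 8, 9, 10}
|(Q △ P) ∪ (((Q ∖ R) ∩ (Q ∪ (S ∪ T))) ∩ R)| = 7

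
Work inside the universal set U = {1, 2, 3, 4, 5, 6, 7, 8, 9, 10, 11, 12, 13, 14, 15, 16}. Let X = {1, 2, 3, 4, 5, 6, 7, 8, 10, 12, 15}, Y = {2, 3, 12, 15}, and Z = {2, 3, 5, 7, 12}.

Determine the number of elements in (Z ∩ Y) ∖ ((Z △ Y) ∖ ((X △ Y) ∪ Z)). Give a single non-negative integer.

3

Z ∩ Y = {2, 3, 12}
Z △ Y = {5, 7, 15}
X △ Y = {1, 4, 5, 6, 7, 8, 10}
(X △ Y) ∪ Z = {1, 2, 3, 4, 5, 6, 7, 8, 10, 12}
(Z △ Y) ∖ ((X △ Y) ∪ Z) = {15}
(Z ∩ Y) ∖ ((Z △ Y) ∖ ((X △ Y) ∪ Z)) = {2, 3, 12}
|(Z ∩ Y) ∖ ((Z △ Y) ∖ ((X △ Y) ∪ Z))| = 3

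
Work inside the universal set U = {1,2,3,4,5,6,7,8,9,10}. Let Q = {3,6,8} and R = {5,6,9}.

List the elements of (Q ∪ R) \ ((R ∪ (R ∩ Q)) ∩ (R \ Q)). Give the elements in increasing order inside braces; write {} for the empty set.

Q ∪ R = {3,5,6,8,9}
R ∩ Q = {6}
R ∪ (R ∩ Q) = {5,6,9}
R \ Q = {5,9}
(R ∪ (R ∩ Q)) ∩ (R \ Q) = {5,9}
(Q ∪ R) \ ((R ∪ (R ∩ Q)) ∩ (R \ Q)) = {3,6,8}

{3,6,8}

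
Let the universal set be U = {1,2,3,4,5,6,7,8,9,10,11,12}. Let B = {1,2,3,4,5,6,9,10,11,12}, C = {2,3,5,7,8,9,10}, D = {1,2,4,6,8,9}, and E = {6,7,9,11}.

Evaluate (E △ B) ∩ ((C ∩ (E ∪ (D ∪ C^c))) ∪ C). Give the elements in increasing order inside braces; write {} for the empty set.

E △ B = {1,2,3,4,5,7,10,12}
C^c = {1,4,6,11,12}
D ∪ C^c = {1,2,4,6,8,9,11,12}
E ∪ (D ∪ C^c) = {1,2,4,6,7,8,9,11,12}
C ∩ (E ∪ (D ∪ C^c)) = {2,7,8,9}
(C ∩ (E ∪ (D ∪ C^c))) ∪ C = {2,3,5,7,8,9,10}
(E △ B) ∩ ((C ∩ (E ∪ (D ∪ C^c))) ∪ C) = {2,3,5,7,10}

{2,3,5,7,10}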